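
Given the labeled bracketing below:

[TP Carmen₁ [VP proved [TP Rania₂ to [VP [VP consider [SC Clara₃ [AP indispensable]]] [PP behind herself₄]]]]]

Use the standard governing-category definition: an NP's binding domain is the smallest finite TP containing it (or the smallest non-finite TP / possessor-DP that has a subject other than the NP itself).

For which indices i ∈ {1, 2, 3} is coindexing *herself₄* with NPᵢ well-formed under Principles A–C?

*herself* is an anaphor, so Principle A applies: it must be bound in its binding domain.
Binding domain of *herself₄*: the embedded TP, whose subject is Rania₂.
*Carmen₁* c-commands the anaphor but is outside its binding domain → cannot satisfy Principle A.
*Rania₂* c-commands the anaphor within its binding domain → licit binder.
*Clara₃* does not c-command the anaphor → cannot bind it.

{2}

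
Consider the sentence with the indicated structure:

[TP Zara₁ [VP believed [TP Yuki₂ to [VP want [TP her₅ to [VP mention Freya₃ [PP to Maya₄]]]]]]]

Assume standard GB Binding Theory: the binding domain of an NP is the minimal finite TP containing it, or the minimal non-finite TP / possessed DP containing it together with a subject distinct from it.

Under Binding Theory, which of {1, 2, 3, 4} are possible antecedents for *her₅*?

{1}

*her* is a pronoun, so Principle B applies: it must be free in its binding domain.
Binding domain of *her₅*: the embedded TP, whose subject is Yuki₂.
*Zara₁* c-commands the pronoun but from outside its binding domain, and is not c-commanded by it → coindexation permitted.
*Yuki₂* c-commands the pronoun within its binding domain → coindexation would violate Principle B.
*Freya₃*: the pronoun c-commands this R-expression → coindexation would violate Principle C on *Freya₃*.
*Maya₄*: the pronoun c-commands this R-expression → coindexation would violate Principle C on *Maya₄*.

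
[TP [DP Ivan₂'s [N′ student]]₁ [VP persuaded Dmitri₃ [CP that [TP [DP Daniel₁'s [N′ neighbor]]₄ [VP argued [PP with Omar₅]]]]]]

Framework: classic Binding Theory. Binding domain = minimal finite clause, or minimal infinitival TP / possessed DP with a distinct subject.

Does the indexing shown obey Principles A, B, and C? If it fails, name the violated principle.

Principle C

The two coindexed NPs are *[Ivan₂'s student]₁* and *Daniel₁*.
*Daniel₁* is an R-expression. Principle C requires it to be free everywhere.
*[Ivan₂'s student]₁* c-commands it and carries the same index.
The R-expression is bound → Principle C violation.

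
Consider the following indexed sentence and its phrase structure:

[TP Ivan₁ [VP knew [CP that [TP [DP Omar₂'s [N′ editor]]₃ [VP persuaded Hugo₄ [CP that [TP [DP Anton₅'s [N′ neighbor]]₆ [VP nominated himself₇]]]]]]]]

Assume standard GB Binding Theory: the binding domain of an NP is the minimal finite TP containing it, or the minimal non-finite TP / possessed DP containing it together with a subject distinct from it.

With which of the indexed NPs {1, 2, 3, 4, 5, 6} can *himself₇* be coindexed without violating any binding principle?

{6}

*himself* is an anaphor, so Principle A applies: it must be bound in its binding domain.
Binding domain of *himself₇*: the embedded TP, whose subject is [Anton₅'s neighbor]₆.
*Ivan₁* c-commands the anaphor but is outside its binding domain → cannot satisfy Principle A.
*Omar₂* does not c-command the anaphor → cannot bind it.
*[Omar₂'s editor]₃* c-commands the anaphor but is outside its binding domain → cannot satisfy Principle A.
*Hugo₄* c-commands the anaphor but is outside its binding domain → cannot satisfy Principle A.
*Anton₅* does not c-command the anaphor → cannot bind it.
*[Anton₅'s neighbor]₆* c-commands the anaphor within its binding domain → licit binder.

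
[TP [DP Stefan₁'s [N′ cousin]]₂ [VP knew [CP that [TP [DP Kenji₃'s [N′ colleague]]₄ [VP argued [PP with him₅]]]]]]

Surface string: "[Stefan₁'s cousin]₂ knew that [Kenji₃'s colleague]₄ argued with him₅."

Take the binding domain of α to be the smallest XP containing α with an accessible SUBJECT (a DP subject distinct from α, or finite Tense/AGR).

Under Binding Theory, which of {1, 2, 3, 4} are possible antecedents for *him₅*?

{1, 2, 3}

*him* is a pronoun, so Principle B applies: it must be free in its binding domain.
Binding domain of *him₅*: the embedded TP, whose subject is [Kenji₃'s colleague]₄.
*Stefan₁* and the pronoun do not c-command one another → neither Principle B nor Principle C is at stake; coindexation permitted.
*[Stefan₁'s cousin]₂* c-commands the pronoun but from outside its binding domain, and is not c-commanded by it → coindexation permitted.
*Kenji₃* and the pronoun do not c-command one another → neither Principle B nor Principle C is at stake; coindexation permitted.
*[Kenji₃'s colleague]₄* c-commands the pronoun within its binding domain → coindexation would violate Principle B.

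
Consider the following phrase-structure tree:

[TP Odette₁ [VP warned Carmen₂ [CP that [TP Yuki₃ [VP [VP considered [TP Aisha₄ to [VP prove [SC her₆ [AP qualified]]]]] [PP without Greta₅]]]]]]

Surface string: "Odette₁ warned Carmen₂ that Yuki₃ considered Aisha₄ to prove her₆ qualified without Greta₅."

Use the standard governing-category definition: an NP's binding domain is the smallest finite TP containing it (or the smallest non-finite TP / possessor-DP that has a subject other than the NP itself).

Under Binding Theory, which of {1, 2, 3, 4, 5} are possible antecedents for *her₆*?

*her* is a pronoun, so Principle B applies: it must be free in its binding domain.
Binding domain of *her₆*: the embedded TP, whose subject is Aisha₄.
*Odette₁* c-commands the pronoun but from outside its binding domain, and is not c-commanded by it → coindexation permitted.
*Carmen₂* c-commands the pronoun but from outside its binding domain, and is not c-commanded by it → coindexation permitted.
*Yuki₃* c-commands the pronoun but from outside its binding domain, and is not c-commanded by it → coindexation permitted.
*Aisha₄* c-commands the pronoun within its binding domain → coindexation would violate Principle B.
*Greta₅* and the pronoun do not c-command one another → neither Principle B nor Principle C is at stake; coindexation permitted.

{1, 2, 3, 5}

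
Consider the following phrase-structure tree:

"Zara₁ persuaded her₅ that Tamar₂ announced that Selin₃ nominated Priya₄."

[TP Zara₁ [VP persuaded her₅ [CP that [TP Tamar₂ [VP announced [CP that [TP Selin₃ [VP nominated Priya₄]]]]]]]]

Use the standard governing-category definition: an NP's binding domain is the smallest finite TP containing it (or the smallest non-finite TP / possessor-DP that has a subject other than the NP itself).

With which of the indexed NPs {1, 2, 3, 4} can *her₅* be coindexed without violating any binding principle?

*her* is a pronoun, so Principle B applies: it must be free in its binding domain.
Binding domain of *her₅*: the matrix TP, whose subject is Zara₁.
*Zara₁* c-commands the pronoun within its binding domain → coindexation would violate Principle B.
*Tamar₂*: the pronoun c-commands this R-expression → coindexation would violate Principle C on *Tamar₂*.
*Selin₃*: the pronoun c-commands this R-expression → coindexation would violate Principle C on *Selin₃*.
*Priya₄*: the pronoun c-commands this R-expression → coindexation would violate Principle C on *Priya₄*.

none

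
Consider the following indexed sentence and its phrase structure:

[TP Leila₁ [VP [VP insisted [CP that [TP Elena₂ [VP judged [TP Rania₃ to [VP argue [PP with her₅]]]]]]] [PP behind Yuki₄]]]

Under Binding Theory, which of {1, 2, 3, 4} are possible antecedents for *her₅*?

{1, 2, 4}

*her* is a pronoun, so Principle B applies: it must be free in its binding domain.
Binding domain of *her₅*: the embedded TP, whose subject is Rania₃.
*Leila₁* c-commands the pronoun but from outside its binding domain, and is not c-commanded by it → coindexation permitted.
*Elena₂* c-commands the pronoun but from outside its binding domain, and is not c-commanded by it → coindexation permitted.
*Rania₃* c-commands the pronoun within its binding domain → coindexation would violate Principle B.
*Yuki₄* and the pronoun do not c-command one another → neither Principle B nor Principle C is at stake; coindexation permitted.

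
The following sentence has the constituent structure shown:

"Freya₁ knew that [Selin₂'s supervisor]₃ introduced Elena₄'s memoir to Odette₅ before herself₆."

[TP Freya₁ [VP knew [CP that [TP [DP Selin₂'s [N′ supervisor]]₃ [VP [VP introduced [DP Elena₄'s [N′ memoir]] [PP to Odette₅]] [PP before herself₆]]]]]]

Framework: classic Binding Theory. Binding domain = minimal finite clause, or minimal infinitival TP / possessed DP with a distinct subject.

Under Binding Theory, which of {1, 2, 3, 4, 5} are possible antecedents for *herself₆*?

*herself* is an anaphor, so Principle A applies: it must be bound in its binding domain.
Binding domain of *herself₆*: the embedded TP, whose subject is [Selin₂'s supervisor]₃.
*Freya₁* c-commands the anaphor but is outside its binding domain → cannot satisfy Principle A.
*Selin₂* does not c-command the anaphor → cannot bind it.
*[Selin₂'s supervisor]₃* c-commands the anaphor within its binding domain → licit binder.
*Elena₄* does not c-command the anaphor → cannot bind it.
*Odette₅* does not c-command the anaphor → cannot bind it.

{3}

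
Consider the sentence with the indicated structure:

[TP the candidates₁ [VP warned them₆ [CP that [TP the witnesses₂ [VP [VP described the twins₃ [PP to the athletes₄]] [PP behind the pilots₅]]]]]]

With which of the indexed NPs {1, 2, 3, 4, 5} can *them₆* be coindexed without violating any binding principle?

none

*them* is a pronoun, so Principle B applies: it must be free in its binding domain.
Binding domain of *them₆*: the matrix TP, whose subject is the candidates₁.
*the candidates₁* c-commands the pronoun within its binding domain → coindexation would violate Principle B.
*the witnesses₂*: the pronoun c-commands this R-expression → coindexation would violate Principle C on *the witnesses₂*.
*the twins₃*: the pronoun c-commands this R-expression → coindexation would violate Principle C on *the twins₃*.
*the athletes₄*: the pronoun c-commands this R-expression → coindexation would violate Principle C on *the athletes₄*.
*the pilots₅*: the pronoun c-commands this R-expression → coindexation would violate Principle C on *the pilots₅*.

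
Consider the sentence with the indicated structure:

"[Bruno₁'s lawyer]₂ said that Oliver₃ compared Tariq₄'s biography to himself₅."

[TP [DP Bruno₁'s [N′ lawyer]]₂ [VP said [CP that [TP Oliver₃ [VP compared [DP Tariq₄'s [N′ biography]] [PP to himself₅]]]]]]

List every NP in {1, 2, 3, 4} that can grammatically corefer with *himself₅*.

{3}

*himself* is an anaphor, so Principle A applies: it must be bound in its binding domain.
Binding domain of *himself₅*: the embedded TP, whose subject is Oliver₃.
*Bruno₁* does not c-command the anaphor → cannot bind it.
*[Bruno₁'s lawyer]₂* c-commands the anaphor but is outside its binding domain → cannot satisfy Principle A.
*Oliver₃* c-commands the anaphor within its binding domain → licit binder.
*Tariq₄* does not c-command the anaphor → cannot bind it.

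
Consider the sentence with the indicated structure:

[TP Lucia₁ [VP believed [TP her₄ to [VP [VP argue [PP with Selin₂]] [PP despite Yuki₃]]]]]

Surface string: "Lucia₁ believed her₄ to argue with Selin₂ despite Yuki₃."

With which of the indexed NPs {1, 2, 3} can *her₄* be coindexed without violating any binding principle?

*her* is a pronoun, so Principle B applies: it must be free in its binding domain.
Binding domain of *her₄*: the matrix TP, whose subject is Lucia₁.
*Lucia₁* c-commands the pronoun within its binding domain → coindexation would violate Principle B.
*Selin₂*: the pronoun c-commands this R-expression → coindexation would violate Principle C on *Selin₂*.
*Yuki₃*: the pronoun c-commands this R-expression → coindexation would violate Principle C on *Yuki₃*.

none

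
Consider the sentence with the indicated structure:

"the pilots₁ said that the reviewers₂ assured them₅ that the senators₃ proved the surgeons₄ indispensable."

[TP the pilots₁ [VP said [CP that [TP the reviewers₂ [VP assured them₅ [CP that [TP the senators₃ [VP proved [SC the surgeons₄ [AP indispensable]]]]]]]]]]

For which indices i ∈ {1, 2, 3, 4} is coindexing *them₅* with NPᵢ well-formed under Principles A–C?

*them* is a pronoun, so Principle B applies: it must be free in its binding domain.
Binding domain of *them₅*: the embedded TP, whose subject is the reviewers₂.
*the pilots₁* c-commands the pronoun but from outside its binding domain, and is not c-commanded by it → coindexation permitted.
*the reviewers₂* c-commands the pronoun within its binding domain → coindexation would violate Principle B.
*the senators₃*: the pronoun c-commands this R-expression → coindexation would violate Principle C on *the senators₃*.
*the surgeons₄*: the pronoun c-commands this R-expression → coindexation would violate Principle C on *the surgeons₄*.

{1}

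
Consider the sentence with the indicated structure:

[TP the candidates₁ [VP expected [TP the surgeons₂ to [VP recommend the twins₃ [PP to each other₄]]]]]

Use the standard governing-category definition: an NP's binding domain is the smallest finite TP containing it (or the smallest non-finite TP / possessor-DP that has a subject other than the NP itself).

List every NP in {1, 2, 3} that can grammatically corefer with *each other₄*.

{2, 3}

*each other* is an anaphor, so Principle A applies: it must be bound in its binding domain.
Binding domain of *each other₄*: the embedded TP, whose subject is the surgeons₂.
*the candidates₁* c-commands the anaphor but is outside its binding domain → cannot satisfy Principle A.
*the surgeons₂* c-commands the anaphor within its binding domain → licit binder.
*the twins₃* c-commands the anaphor within its binding domain → licit binder.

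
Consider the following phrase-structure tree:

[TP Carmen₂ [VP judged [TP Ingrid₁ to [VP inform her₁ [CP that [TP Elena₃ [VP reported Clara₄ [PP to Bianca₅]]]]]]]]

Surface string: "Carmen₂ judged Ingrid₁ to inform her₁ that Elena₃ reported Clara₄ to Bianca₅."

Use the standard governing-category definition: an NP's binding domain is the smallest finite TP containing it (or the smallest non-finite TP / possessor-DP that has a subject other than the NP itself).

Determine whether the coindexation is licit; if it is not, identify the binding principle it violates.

Principle B

The two coindexed NPs are *Ingrid₁* and *her₁*.
*her₁* is a pronoun. Its binding domain is the embedded TP, whose subject is Ingrid₁.
*Ingrid₁* c-commands it within that domain and carries the same index.
The pronoun is locally bound → Principle B violation.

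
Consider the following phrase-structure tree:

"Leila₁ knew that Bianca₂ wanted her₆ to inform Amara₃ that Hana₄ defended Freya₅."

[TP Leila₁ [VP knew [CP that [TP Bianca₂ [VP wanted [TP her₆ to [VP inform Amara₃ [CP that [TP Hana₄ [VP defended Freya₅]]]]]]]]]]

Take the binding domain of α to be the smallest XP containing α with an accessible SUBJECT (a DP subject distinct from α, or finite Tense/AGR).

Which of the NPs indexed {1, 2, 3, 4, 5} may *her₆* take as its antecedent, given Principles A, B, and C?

*her* is a pronoun, so Principle B applies: it must be free in its binding domain.
Binding domain of *her₆*: the embedded TP, whose subject is Bianca₂.
*Leila₁* c-commands the pronoun but from outside its binding domain, and is not c-commanded by it → coindexation permitted.
*Bianca₂* c-commands the pronoun within its binding domain → coindexation would violate Principle B.
*Amara₃*: the pronoun c-commands this R-expression → coindexation would violate Principle C on *Amara₃*.
*Hana₄*: the pronoun c-commands this R-expression → coindexation would violate Principle C on *Hana₄*.
*Freya₅*: the pronoun c-commands this R-expression → coindexation would violate Principle C on *Freya₅*.

{1}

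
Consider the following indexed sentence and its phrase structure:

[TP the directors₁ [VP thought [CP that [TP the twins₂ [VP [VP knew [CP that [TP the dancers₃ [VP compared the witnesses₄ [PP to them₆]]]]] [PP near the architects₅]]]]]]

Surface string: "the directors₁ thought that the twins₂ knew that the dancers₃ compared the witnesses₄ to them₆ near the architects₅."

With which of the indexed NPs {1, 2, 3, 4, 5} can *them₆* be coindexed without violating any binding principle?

*them* is a pronoun, so Principle B applies: it must be free in its binding domain.
Binding domain of *them₆*: the embedded TP, whose subject is the dancers₃.
*the directors₁* c-commands the pronoun but from outside its binding domain, and is not c-commanded by it → coindexation permitted.
*the twins₂* c-commands the pronoun but from outside its binding domain, and is not c-commanded by it → coindexation permitted.
*the dancers₃* c-commands the pronoun within its binding domain → coindexation would violate Principle B.
*the witnesses₄* c-commands the pronoun within its binding domain → coindexation would violate Principle B.
*the architects₅* and the pronoun do not c-command one another → neither Principle B nor Principle C is at stake; coindexation permitted.

{1, 2, 5}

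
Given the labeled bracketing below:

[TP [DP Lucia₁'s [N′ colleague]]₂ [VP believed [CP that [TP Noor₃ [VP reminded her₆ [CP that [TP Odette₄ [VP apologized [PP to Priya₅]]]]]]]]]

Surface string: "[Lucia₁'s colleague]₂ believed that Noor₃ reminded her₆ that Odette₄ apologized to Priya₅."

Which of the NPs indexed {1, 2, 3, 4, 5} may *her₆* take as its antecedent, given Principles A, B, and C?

{1, 2}

*her* is a pronoun, so Principle B applies: it must be free in its binding domain.
Binding domain of *her₆*: the embedded TP, whose subject is Noor₃.
*Lucia₁* and the pronoun do not c-command one another → neither Principle B nor Principle C is at stake; coindexation permitted.
*[Lucia₁'s colleague]₂* c-commands the pronoun but from outside its binding domain, and is not c-commanded by it → coindexation permitted.
*Noor₃* c-commands the pronoun within its binding domain → coindexation would violate Principle B.
*Odette₄*: the pronoun c-commands this R-expression → coindexation would violate Principle C on *Odette₄*.
*Priya₅*: the pronoun c-commands this R-expression → coindexation would violate Principle C on *Priya₅*.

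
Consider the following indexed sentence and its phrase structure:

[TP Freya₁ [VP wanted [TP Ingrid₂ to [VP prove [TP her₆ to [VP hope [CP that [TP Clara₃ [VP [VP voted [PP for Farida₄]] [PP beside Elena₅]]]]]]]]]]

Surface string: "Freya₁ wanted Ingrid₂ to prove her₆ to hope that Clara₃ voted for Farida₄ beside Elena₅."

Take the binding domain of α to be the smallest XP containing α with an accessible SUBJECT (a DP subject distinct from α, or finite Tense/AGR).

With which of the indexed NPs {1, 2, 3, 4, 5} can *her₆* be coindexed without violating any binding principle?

{1}

*her* is a pronoun, so Principle B applies: it must be free in its binding domain.
Binding domain of *her₆*: the embedded TP, whose subject is Ingrid₂.
*Freya₁* c-commands the pronoun but from outside its binding domain, and is not c-commanded by it → coindexation permitted.
*Ingrid₂* c-commands the pronoun within its binding domain → coindexation would violate Principle B.
*Clara₃*: the pronoun c-commands this R-expression → coindexation would violate Principle C on *Clara₃*.
*Farida₄*: the pronoun c-commands this R-expression → coindexation would violate Principle C on *Farida₄*.
*Elena₅*: the pronoun c-commands this R-expression → coindexation would violate Principle C on *Elena₅*.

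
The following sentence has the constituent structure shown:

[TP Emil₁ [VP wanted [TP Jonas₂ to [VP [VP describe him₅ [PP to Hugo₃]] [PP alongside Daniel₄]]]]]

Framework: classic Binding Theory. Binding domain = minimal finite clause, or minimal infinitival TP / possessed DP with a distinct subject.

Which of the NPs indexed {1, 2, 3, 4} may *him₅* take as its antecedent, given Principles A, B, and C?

*him* is a pronoun, so Principle B applies: it must be free in its binding domain.
Binding domain of *him₅*: the embedded TP, whose subject is Jonas₂.
*Emil₁* c-commands the pronoun but from outside its binding domain, and is not c-commanded by it → coindexation permitted.
*Jonas₂* c-commands the pronoun within its binding domain → coindexation would violate Principle B.
*Hugo₃*: the pronoun c-commands this R-expression → coindexation would violate Principle C on *Hugo₃*.
*Daniel₄* and the pronoun do not c-command one another → neither Principle B nor Principle C is at stake; coindexation permitted.

{1, 4}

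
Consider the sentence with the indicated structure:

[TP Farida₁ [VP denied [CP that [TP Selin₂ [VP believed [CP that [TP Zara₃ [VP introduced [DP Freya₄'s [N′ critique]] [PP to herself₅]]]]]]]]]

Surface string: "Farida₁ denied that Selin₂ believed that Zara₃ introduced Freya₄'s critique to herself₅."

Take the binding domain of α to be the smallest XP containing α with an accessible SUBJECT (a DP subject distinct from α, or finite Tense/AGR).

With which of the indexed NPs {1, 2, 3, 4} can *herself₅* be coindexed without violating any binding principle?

{3}

*herself* is an anaphor, so Principle A applies: it must be bound in its binding domain.
Binding domain of *herself₅*: the embedded TP, whose subject is Zara₃.
*Farida₁* c-commands the anaphor but is outside its binding domain → cannot satisfy Principle A.
*Selin₂* c-commands the anaphor but is outside its binding domain → cannot satisfy Principle A.
*Zara₃* c-commands the anaphor within its binding domain → licit binder.
*Freya₄* does not c-command the anaphor → cannot bind it.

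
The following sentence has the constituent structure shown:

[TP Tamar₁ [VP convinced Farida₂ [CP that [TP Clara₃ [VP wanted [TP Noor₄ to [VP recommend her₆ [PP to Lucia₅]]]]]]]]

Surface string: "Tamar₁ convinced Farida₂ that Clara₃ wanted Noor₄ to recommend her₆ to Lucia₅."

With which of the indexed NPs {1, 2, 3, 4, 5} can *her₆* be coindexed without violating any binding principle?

*her* is a pronoun, so Principle B applies: it must be free in its binding domain.
Binding domain of *her₆*: the embedded TP, whose subject is Noor₄.
*Tamar₁* c-commands the pronoun but from outside its binding domain, and is not c-commanded by it → coindexation permitted.
*Farida₂* c-commands the pronoun but from outside its binding domain, and is not c-commanded by it → coindexation permitted.
*Clara₃* c-commands the pronoun but from outside its binding domain, and is not c-commanded by it → coindexation permitted.
*Noor₄* c-commands the pronoun within its binding domain → coindexation would violate Principle B.
*Lucia₅*: the pronoun c-commands this R-expression → coindexation would violate Principle C on *Lucia₅*.

{1, 2, 3}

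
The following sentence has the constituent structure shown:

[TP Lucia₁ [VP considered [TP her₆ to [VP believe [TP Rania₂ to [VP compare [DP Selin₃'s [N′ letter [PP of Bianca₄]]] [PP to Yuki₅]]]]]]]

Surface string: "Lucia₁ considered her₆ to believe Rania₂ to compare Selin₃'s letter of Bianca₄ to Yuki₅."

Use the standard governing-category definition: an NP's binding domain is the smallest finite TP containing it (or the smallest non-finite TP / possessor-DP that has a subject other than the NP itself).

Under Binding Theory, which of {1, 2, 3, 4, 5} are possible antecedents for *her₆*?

*her* is a pronoun, so Principle B applies: it must be free in its binding domain.
Binding domain of *her₆*: the matrix TP, whose subject is Lucia₁.
*Lucia₁* c-commands the pronoun within its binding domain → coindexation would violate Principle B.
*Rania₂*: the pronoun c-commands this R-expression → coindexation would violate Principle C on *Rania₂*.
*Selin₃*: the pronoun c-commands this R-expression → coindexation would violate Principle C on *Selin₃*.
*Bianca₄*: the pronoun c-commands this R-expression → coindexation would violate Principle C on *Bianca₄*.
*Yuki₅*: the pronoun c-commands this R-expression → coindexation would violate Principle C on *Yuki₅*.

none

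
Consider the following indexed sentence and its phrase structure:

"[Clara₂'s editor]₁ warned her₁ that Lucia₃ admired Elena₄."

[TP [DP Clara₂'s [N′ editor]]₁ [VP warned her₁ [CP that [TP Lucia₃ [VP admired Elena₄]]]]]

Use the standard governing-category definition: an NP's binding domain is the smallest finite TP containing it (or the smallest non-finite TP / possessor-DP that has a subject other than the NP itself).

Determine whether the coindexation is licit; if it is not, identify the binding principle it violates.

The two coindexed NPs are *[Clara₂'s editor]₁* and *her₁*.
*her₁* is a pronoun. Its binding domain is the matrix TP, whose subject is [Clara₂'s editor]₁.
*[Clara₂'s editor]₁* c-commands it within that domain and carries the same index.
The pronoun is locally bound → Principle B violation.

Principle B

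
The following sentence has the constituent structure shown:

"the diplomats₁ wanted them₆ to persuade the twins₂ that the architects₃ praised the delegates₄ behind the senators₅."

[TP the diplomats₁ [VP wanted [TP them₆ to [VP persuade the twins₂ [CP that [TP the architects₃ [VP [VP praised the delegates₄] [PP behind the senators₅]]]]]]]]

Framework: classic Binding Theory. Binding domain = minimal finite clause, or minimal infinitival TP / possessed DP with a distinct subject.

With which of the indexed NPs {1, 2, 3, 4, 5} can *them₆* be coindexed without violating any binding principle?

none

*them* is a pronoun, so Principle B applies: it must be free in its binding domain.
Binding domain of *them₆*: the matrix TP, whose subject is the diplomats₁.
*the diplomats₁* c-commands the pronoun within its binding domain → coindexation would violate Principle B.
*the twins₂*: the pronoun c-commands this R-expression → coindexation would violate Principle C on *the twins₂*.
*the architects₃*: the pronoun c-commands this R-expression → coindexation would violate Principle C on *the architects₃*.
*the delegates₄*: the pronoun c-commands this R-expression → coindexation would violate Principle C on *the delegates₄*.
*the senators₅*: the pronoun c-commands this R-expression → coindexation would violate Principle C on *the senators₅*.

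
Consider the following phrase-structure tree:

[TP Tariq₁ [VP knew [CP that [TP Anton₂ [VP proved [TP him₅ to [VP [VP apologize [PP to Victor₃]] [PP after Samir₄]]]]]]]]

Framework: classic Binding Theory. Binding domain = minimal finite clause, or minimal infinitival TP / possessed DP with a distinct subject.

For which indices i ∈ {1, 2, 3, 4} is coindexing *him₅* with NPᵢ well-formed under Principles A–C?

{1}

*him* is a pronoun, so Principle B applies: it must be free in its binding domain.
Binding domain of *him₅*: the embedded TP, whose subject is Anton₂.
*Tariq₁* c-commands the pronoun but from outside its binding domain, and is not c-commanded by it → coindexation permitted.
*Anton₂* c-commands the pronoun within its binding domain → coindexation would violate Principle B.
*Victor₃*: the pronoun c-commands this R-expression → coindexation would violate Principle C on *Victor₃*.
*Samir₄*: the pronoun c-commands this R-expression → coindexation would violate Principle C on *Samir₄*.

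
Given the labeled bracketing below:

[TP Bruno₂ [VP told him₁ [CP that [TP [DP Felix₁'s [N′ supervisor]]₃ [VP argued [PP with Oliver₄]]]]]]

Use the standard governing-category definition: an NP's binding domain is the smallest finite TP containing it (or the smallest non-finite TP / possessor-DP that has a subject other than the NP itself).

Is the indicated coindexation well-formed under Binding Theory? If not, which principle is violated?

Principle C

The two coindexed NPs are *him₁* and *Felix₁*.
*Felix₁* is an R-expression. Principle C requires it to be free everywhere.
*him₁* c-commands it and carries the same index.
The R-expression is bound → Principle C violation.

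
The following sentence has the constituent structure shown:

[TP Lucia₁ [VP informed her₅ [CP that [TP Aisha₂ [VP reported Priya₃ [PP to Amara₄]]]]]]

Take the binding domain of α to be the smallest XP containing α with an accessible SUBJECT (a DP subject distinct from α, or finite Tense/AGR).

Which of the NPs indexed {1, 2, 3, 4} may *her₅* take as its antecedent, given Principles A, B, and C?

*her* is a pronoun, so Principle B applies: it must be free in its binding domain.
Binding domain of *her₅*: the matrix TP, whose subject is Lucia₁.
*Lucia₁* c-commands the pronoun within its binding domain → coindexation would violate Principle B.
*Aisha₂*: the pronoun c-commands this R-expression → coindexation would violate Principle C on *Aisha₂*.
*Priya₃*: the pronoun c-commands this R-expression → coindexation would violate Principle C on *Priya₃*.
*Amara₄*: the pronoun c-commands this R-expression → coindexation would violate Principle C on *Amara₄*.

none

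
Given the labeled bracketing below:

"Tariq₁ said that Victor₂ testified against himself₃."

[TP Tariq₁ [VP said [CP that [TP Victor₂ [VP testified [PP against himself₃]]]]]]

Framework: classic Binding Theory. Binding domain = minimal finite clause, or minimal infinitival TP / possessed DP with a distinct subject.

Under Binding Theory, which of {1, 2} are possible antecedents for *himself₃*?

*himself* is an anaphor, so Principle A applies: it must be bound in its binding domain.
Binding domain of *himself₃*: the embedded TP, whose subject is Victor₂.
*Tariq₁* c-commands the anaphor but is outside its binding domain → cannot satisfy Principle A.
*Victor₂* c-commands the anaphor within its binding domain → licit binder.

{2}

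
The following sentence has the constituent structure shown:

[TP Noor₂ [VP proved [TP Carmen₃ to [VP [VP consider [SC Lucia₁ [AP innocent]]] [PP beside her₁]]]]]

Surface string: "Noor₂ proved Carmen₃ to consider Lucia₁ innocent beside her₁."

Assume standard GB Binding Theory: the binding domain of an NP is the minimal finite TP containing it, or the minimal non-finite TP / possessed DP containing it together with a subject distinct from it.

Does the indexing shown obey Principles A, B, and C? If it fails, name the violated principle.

The two coindexed NPs are *Lucia₁* and *her₁*.
*her₁* is a pronoun; its binding domain is the embedded TP, whose subject is Carmen₃. Within that domain it is c-commanded only by *Carmen₃*, which carries a different index — the pronoun is free locally, so Principle B holds.
*Lucia₁* is an R-expression; *her₁* does not c-command it, and no other NP shares its index, so Principle C is satisfied.
All principles are respected.

grammatical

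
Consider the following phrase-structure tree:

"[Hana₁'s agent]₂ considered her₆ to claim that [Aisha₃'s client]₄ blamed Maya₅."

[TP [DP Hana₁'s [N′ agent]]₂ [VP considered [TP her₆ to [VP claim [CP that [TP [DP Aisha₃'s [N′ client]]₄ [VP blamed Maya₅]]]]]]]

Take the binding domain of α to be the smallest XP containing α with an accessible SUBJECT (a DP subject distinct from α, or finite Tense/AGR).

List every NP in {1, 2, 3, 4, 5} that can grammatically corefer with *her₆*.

*her* is a pronoun, so Principle B applies: it must be free in its binding domain.
Binding domain of *her₆*: the matrix TP, whose subject is [Hana₁'s agent]₂.
*Hana₁* and the pronoun do not c-command one another → neither Principle B nor Principle C is at stake; coindexation permitted.
*[Hana₁'s agent]₂* c-commands the pronoun within its binding domain → coindexation would violate Principle B.
*Aisha₃*: the pronoun c-commands this R-expression → coindexation would violate Principle C on *Aisha₃*.
*[Aisha₃'s client]₄*: the pronoun c-commands this R-expression → coindexation would violate Principle C on *[Aisha₃'s client]₄*.
*Maya₅*: the pronoun c-commands this R-expression → coindexation would violate Principle C on *Maya₅*.

{1}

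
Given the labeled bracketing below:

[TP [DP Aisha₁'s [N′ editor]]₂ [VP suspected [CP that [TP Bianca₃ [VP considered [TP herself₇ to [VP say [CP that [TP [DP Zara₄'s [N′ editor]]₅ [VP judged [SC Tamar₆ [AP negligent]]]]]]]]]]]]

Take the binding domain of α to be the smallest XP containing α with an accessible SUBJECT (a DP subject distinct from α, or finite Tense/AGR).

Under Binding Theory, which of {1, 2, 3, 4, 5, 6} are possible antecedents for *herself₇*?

{3}

*herself* is an anaphor, so Principle A applies: it must be bound in its binding domain.
Binding domain of *herself₇*: the embedded TP, whose subject is Bianca₃.
*Aisha₁* does not c-command the anaphor → cannot bind it.
*[Aisha₁'s editor]₂* c-commands the anaphor but is outside its binding domain → cannot satisfy Principle A.
*Bianca₃* c-commands the anaphor within its binding domain → licit binder.
*Zara₄* does not c-command the anaphor → cannot bind it.
*[Zara₄'s editor]₅* does not c-command the anaphor → cannot bind it.
*Tamar₆* does not c-command the anaphor → cannot bind it.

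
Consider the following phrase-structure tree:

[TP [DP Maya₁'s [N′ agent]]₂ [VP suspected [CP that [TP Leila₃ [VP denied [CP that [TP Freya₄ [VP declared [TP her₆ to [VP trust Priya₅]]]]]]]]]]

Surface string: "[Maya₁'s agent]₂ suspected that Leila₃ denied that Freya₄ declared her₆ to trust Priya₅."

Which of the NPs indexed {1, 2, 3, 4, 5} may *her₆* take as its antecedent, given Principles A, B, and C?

*her* is a pronoun, so Principle B applies: it must be free in its binding domain.
Binding domain of *her₆*: the embedded TP, whose subject is Freya₄.
*Maya₁* and the pronoun do not c-command one another → neither Principle B nor Principle C is at stake; coindexation permitted.
*[Maya₁'s agent]₂* c-commands the pronoun but from outside its binding domain, and is not c-commanded by it → coindexation permitted.
*Leila₃* c-commands the pronoun but from outside its binding domain, and is not c-commanded by it → coindexation permitted.
*Freya₄* c-commands the pronoun within its binding domain → coindexation would violate Principle B.
*Priya₅*: the pronoun c-commands this R-expression → coindexation would violate Principle C on *Priya₅*.

{1, 2, 3}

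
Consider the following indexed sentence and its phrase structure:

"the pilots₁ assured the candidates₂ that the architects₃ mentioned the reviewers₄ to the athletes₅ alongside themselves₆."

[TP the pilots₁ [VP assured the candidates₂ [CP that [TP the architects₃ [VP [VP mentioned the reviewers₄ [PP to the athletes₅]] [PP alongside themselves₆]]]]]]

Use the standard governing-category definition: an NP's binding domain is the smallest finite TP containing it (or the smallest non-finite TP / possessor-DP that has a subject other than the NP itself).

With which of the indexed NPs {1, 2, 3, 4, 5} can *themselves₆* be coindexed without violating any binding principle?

*themselves* is an anaphor, so Principle A applies: it must be bound in its binding domain.
Binding domain of *themselves₆*: the embedded TP, whose subject is the architects₃.
*the pilots₁* c-commands the anaphor but is outside its binding domain → cannot satisfy Principle A.
*the candidates₂* c-commands the anaphor but is outside its binding domain → cannot satisfy Principle A.
*the architects₃* c-commands the anaphor within its binding domain → licit binder.
*the reviewers₄* does not c-command the anaphor → cannot bind it.
*the athletes₅* does not c-command the anaphor → cannot bind it.

{3}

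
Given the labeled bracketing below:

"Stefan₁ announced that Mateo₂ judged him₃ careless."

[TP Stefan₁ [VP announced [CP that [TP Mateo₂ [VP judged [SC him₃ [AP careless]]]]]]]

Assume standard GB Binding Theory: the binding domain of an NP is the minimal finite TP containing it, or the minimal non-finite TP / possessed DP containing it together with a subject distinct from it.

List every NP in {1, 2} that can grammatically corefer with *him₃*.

*him* is a pronoun, so Principle B applies: it must be free in its binding domain.
Binding domain of *him₃*: the embedded TP, whose subject is Mateo₂.
*Stefan₁* c-commands the pronoun but from outside its binding domain, and is not c-commanded by it → coindexation permitted.
*Mateo₂* c-commands the pronoun within its binding domain → coindexation would violate Principle B.

{1}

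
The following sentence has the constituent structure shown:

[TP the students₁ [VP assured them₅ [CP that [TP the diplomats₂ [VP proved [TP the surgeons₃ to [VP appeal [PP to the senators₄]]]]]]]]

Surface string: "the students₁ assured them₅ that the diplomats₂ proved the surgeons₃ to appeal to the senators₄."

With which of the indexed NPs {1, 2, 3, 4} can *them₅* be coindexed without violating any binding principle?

none

*them* is a pronoun, so Principle B applies: it must be free in its binding domain.
Binding domain of *them₅*: the matrix TP, whose subject is the students₁.
*the students₁* c-commands the pronoun within its binding domain → coindexation would violate Principle B.
*the diplomats₂*: the pronoun c-commands this R-expression → coindexation would violate Principle C on *the diplomats₂*.
*the surgeons₃*: the pronoun c-commands this R-expression → coindexation would violate Principle C on *the surgeons₃*.
*the senators₄*: the pronoun c-commands this R-expression → coindexation would violate Principle C on *the senators₄*.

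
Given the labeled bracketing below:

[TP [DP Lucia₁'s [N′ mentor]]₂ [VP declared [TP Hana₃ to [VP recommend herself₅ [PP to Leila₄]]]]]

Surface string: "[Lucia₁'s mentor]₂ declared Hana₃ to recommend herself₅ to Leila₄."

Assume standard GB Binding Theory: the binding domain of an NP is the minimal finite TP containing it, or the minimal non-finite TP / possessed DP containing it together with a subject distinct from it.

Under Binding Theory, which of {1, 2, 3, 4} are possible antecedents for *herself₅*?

*herself* is an anaphor, so Principle A applies: it must be bound in its binding domain.
Binding domain of *herself₅*: the embedded TP, whose subject is Hana₃.
*Lucia₁* does not c-command the anaphor → cannot bind it.
*[Lucia₁'s mentor]₂* c-commands the anaphor but is outside its binding domain → cannot satisfy Principle A.
*Hana₃* c-commands the anaphor within its binding domain → licit binder.
*Leila₄* does not c-command the anaphor → cannot bind it.

{3}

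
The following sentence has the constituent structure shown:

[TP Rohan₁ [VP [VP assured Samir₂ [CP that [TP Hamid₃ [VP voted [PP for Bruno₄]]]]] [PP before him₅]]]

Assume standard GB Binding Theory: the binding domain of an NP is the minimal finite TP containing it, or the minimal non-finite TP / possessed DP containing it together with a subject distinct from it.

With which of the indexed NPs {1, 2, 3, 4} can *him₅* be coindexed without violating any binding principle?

{2, 3, 4}

*him* is a pronoun, so Principle B applies: it must be free in its binding domain.
Binding domain of *him₅*: the matrix TP, whose subject is Rohan₁.
*Rohan₁* c-commands the pronoun within its binding domain → coindexation would violate Principle B.
*Samir₂* and the pronoun do not c-command one another → neither Principle B nor Principle C is at stake; coindexation permitted.
*Hamid₃* and the pronoun do not c-command one another → neither Principle B nor Principle C is at stake; coindexation permitted.
*Bruno₄* and the pronoun do not c-command one another → neither Principle B nor Principle C is at stake; coindexation permitted.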